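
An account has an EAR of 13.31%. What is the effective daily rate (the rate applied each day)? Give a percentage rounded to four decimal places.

The per-day rate i satisfies (1 + i)^365 = 1 + 0.1331.
i = 1.1331^(1/365) − 1 = 0.0003424 = 0.0342%.

0.0342%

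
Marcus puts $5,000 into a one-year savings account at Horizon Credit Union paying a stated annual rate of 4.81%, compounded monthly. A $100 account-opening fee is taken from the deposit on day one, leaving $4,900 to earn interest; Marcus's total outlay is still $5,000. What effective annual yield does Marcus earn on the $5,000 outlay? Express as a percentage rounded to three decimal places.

Value after one year: 4,900 × (1 + 0.0481/12)^12 = 4,900 × 1.049175 = $5,140.96.
Effective yield on the $5,000 outlay: 5,140.96 / 5,000 − 1 = 0.028191 = 2.819%.

2.819%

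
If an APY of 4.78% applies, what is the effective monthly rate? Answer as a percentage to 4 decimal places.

0.3899%

The per-month rate i satisfies (1 + i)^12 = 1 + 0.0478.
i = 1.0478^(1/12) − 1 = 0.0038986 = 0.3899%.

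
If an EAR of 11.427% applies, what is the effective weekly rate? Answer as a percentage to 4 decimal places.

The per-week rate i satisfies (1 + i)^52 = 1 + 0.11427.
i = 1.11427^(1/52) − 1 = 0.0020829 = 0.2083%.

0.2083%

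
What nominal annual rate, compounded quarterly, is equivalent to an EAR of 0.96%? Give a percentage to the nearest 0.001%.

0.957%

(1 + r/4)^4 − 1 = 0.0096, so 1 + r/4 = 1.0096^(1/4).
r/4 = 0.002391, so r = 0.009566 = 0.957%.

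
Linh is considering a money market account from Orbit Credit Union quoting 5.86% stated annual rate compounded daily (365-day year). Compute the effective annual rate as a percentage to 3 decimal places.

6.035%

EAR = (1 + 0.0586/365)^365 − 1.
= (1 + 0.000161)^365 − 1 = 1.060346 − 1 = 6.035%.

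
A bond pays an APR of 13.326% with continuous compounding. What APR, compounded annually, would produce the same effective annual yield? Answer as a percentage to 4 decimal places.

EAR under continuous compounding: e^0.13326 − 1 = 0.142547.
Compounded annually, the equivalent nominal rate is the EAR itself: 14.2547%.

14.2547%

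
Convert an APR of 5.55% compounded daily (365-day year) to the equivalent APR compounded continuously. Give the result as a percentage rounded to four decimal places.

5.5496%

EAR = (1 + 0.0555/365)^365 − 1 = 0.057065.
Equivalent continuous rate: r = ln(1 + 0.057065) = 0.055496 = 5.5496%.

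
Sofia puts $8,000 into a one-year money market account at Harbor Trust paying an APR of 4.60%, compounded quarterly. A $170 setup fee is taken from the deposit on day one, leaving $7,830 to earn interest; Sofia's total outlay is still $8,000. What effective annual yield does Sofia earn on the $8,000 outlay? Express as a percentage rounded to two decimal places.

2.46%

Value after one year: 7,830 × (1 + 0.0460/4)^4 = 7,830 × 1.046800 = $8,196.44.
Effective yield on the $8,000 outlay: 8,196.44 / 8,000 − 1 = 0.024555 = 2.46%.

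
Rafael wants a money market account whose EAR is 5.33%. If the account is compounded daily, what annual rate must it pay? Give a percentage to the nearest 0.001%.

(1 + r/365)^365 − 1 = 0.0533, so 1 + r/365 = 1.0533^(1/365).
r/365 = 0.000142, so r = 0.051932 = 5.193%.

5.193%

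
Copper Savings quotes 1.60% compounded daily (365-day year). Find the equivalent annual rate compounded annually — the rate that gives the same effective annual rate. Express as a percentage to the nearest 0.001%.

EAR = (1 + 0.0160/365)^365 − 1 = 0.016128.
Compounded annually, the equivalent nominal rate is the EAR itself: 1.613%.

1.613%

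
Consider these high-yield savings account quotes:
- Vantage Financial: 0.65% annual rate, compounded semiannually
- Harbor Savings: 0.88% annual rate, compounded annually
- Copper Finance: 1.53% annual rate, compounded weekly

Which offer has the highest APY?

Vantage Financial: (1 + 0.0065/2)^2 − 1 = 0.651%
Harbor Savings: compounded annually, EAR = 0.880%
Copper Finance: (1 + 0.0153/52)^52 − 1 = 1.542%
The highest effective annual rate is Copper Finance at 1.542%.

Copper Finance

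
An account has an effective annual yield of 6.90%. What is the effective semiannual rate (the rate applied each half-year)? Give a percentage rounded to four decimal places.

3.3925%

The per-half-year rate i satisfies (1 + i)^2 = 1 + 0.0690.
i = 1.0690^(1/2) − 1 = 0.0339246 = 3.3925%.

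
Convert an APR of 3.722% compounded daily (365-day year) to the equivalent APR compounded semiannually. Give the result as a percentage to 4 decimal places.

EAR = (1 + 0.03722/365)^365 − 1 = 0.037919.
Solve (1 + r/2)^2 = 1.037919: r/2 = 1.037919^(1/2) − 1 = 0.018783, so r = 0.037567 = 3.7567%.

3.7567%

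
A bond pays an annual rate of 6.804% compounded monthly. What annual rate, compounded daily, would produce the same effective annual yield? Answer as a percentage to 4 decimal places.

EAR = (1 + 0.06804/12)^12 − 1 = 0.070202.
Solve (1 + r/365)^365 = 1.070202: r/365 = 1.070202^(1/365) − 1 = 0.000186, so r = 0.067854 = 6.7854%.

6.7854%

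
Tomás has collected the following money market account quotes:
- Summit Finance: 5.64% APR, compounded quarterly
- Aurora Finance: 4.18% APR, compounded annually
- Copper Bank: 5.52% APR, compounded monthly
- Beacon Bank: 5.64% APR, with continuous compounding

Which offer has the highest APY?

Beacon Bank

Summit Finance: (1 + 0.0564/4)^4 − 1 = 5.760%
Aurora Finance: compounded annually, EAR = 4.180%
Copper Bank: (1 + 0.0552/12)^12 − 1 = 5.662%
Beacon Bank: e^0.0564 − 1 = 5.802%
The highest effective annual rate is Beacon Bank at 5.802%.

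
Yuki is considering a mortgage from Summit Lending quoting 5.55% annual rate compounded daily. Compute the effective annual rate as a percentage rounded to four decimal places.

5.7065%

EAR = (1 + 0.0555/365)^365 − 1.
= 1.057065 − 1 = 5.7065%.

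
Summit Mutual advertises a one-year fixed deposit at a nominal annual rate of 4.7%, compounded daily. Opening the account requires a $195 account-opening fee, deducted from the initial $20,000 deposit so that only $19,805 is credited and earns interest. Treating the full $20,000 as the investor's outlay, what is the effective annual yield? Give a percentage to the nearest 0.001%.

Value after one year: 19,805 × (1 + 0.047/365)^365 = 19,805 × 1.048119 = $20,757.99.
Effective yield on the $20,000 outlay: 20,757.99 / 20,000 − 1 = 0.037900 = 3.790%.

3.790%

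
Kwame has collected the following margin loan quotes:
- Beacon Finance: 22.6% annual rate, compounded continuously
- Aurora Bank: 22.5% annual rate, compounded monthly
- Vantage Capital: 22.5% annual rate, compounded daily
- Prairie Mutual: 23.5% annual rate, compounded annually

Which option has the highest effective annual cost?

Beacon Finance

Beacon Finance: e^0.226 − 1 = 25.358%
Aurora Bank: (1 + 0.225/12)^12 − 1 = 24.972%
Vantage Capital: (1 + 0.225/365)^365 − 1 = 25.224%
Prairie Mutual: compounded annually, EAR = 23.500%
The highest effective annual rate is Beacon Finance at 25.358%.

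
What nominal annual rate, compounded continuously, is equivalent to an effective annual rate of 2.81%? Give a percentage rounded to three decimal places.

Continuous: nominal r satisfies e^r − 1 = 0.0281.
r = ln(1 + 0.0281) = ln(1.0281) = 0.027712 = 2.771%.

2.771%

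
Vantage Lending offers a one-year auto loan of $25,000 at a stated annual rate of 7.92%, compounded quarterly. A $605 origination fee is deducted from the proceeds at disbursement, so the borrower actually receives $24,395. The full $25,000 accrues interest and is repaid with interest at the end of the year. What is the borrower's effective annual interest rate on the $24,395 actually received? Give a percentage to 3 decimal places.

10.841%

Amount owed after one year: 25,000 × (1 + 0.0792/4)^4 = 25,000 × 1.081583 = $27,039.59.
Effective rate on net proceeds: 27,039.59 / 24,395 − 1 = 0.108407 = 10.841%.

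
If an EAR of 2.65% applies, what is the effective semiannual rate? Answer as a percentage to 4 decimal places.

1.3163%

The per-half-year rate i satisfies (1 + i)^2 = 1 + 0.0265.
i = 1.0265^(1/2) − 1 = 0.0131634 = 1.3163%.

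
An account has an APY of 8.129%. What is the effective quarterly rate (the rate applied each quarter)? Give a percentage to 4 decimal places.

The per-quarter rate i satisfies (1 + i)^4 = 1 + 0.08129.
i = 1.08129^(1/4) − 1 = 0.0197308 = 1.9731%.

1.9731%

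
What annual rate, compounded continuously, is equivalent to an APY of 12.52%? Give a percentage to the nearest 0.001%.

11.796%

Continuous: nominal r satisfies e^r − 1 = 0.1252.
r = ln(1 + 0.1252) = ln(1.1252) = 0.117961 = 11.796%.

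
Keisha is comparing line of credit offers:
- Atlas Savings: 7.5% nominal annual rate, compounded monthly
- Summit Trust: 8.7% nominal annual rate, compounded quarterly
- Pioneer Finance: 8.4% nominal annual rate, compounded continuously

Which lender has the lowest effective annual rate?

Atlas Savings

Atlas Savings: (1 + 0.075/12)^12 − 1 = 7.763%
Summit Trust: (1 + 0.087/4)^4 − 1 = 8.988%
Pioneer Finance: e^0.084 − 1 = 8.763%
The lowest effective annual rate is Atlas Savings at 7.763%.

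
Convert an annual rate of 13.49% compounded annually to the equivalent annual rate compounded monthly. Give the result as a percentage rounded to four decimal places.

12.7214%

Compounded annually, EAR = nominal = 0.134900.
Solve (1 + r/12)^12 = 1.134900: r/12 = 1.134900^(1/12) − 1 = 0.010601, so r = 0.127214 = 12.7214%.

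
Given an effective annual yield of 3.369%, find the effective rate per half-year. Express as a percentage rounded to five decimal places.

The per-half-year rate i satisfies (1 + i)^2 = 1 + 0.03369.
i = 1.03369^(1/2) − 1 = 0.0167055 = 1.67055%.

1.67055%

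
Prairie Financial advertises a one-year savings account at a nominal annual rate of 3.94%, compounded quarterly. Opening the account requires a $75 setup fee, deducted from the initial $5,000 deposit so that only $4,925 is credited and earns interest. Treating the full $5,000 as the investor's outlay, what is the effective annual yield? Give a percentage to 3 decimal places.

Value after one year: 4,925 × (1 + 0.0394/4)^4 = 4,925 × 1.039986 = $5,121.93.
Effective yield on the $5,000 outlay: 5,121.93 / 5,000 − 1 = 0.024386 = 2.439%.

2.439%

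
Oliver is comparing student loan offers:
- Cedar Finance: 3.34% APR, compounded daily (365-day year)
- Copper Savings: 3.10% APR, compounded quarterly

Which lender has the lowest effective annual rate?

Cedar Finance: (1 + 0.0334/365)^365 − 1 = 3.396%
Copper Savings: (1 + 0.0310/4)^4 − 1 = 3.136%
The lowest effective annual rate is Copper Savings at 3.136%.

Copper Savings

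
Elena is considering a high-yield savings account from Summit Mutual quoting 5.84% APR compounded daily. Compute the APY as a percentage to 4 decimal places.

6.0134%

EAR = (1 + 0.0584/365)^365 − 1.
= (1 + 0.000160)^365 − 1 = 1.060134 − 1 = 6.0134%.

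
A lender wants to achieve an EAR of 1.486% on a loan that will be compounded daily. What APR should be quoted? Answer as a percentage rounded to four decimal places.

1.4751%

(1 + r/365)^365 − 1 = 0.01486, so 1 + r/365 = 1.01486^(1/365).
r/365 = 0.000040, so r = 0.014751 = 1.4751%.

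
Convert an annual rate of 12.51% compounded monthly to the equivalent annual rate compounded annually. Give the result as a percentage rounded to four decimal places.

13.2528%

EAR = (1 + 0.1251/12)^12 − 1 = 0.132528.
Compounded annually, the equivalent nominal rate is the EAR itself: 13.2528%.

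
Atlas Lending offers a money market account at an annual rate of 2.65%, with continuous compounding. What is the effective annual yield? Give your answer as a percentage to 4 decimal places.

2.6854%

With continuous compounding, EAR = e^0.0265 − 1.
e^0.0265 = 1.026854, so EAR = 0.026854 = 2.6854%.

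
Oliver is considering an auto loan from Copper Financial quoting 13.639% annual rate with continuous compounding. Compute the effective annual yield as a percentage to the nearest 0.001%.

14.613%

With continuous compounding, EAR = e^0.13639 − 1.
e^0.13639 = 1.146129, so EAR = 0.146129 = 14.613%.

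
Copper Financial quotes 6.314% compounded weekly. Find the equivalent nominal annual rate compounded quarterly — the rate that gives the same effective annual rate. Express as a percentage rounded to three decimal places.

6.360%

EAR = (1 + 0.06314/52)^52 − 1 = 0.065135.
Solve (1 + r/4)^4 = 1.065135: r/4 = 1.065135^(1/4) − 1 = 0.015901, so r = 0.063602 = 6.360%.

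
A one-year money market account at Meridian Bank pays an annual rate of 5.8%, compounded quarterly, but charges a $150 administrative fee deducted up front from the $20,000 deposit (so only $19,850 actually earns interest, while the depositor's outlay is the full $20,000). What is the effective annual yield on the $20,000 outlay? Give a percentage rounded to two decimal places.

Value after one year: 19,850 × (1 + 0.058/4)^4 = 19,850 × 1.059274 = $21,026.58.
Effective yield on the $20,000 outlay: 21,026.58 / 20,000 − 1 = 0.051329 = 5.13%.

5.13%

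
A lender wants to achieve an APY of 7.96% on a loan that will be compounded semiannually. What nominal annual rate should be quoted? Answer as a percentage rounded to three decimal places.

(1 + r/2)^2 − 1 = 0.0796, so 1 + r/2 = 1.0796^(1/2).
r/2 = 0.039038, so r = 0.078076 = 7.808%.

7.808%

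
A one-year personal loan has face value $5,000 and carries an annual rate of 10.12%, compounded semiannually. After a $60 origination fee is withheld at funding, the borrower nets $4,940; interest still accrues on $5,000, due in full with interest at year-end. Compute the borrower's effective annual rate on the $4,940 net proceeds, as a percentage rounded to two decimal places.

11.72%

Amount owed after one year: 5,000 × (1 + 0.1012/2)^2 = 5,000 × 1.103760 = $5,518.80.
Effective rate on net proceeds: 5,518.80 / 4,940 − 1 = 0.117166 = 11.72%.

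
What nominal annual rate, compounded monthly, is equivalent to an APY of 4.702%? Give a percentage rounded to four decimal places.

4.6036%

(1 + r/12)^12 − 1 = 0.04702, so 1 + r/12 = 1.04702^(1/12).
r/12 = 0.003836, so r = 0.046036 = 4.6036%.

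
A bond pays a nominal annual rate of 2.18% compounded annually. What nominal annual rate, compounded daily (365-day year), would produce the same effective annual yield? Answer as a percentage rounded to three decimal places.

2.157%

Compounded annually, EAR = nominal = 0.021800.
Solve (1 + r/365)^365 = 1.021800: r/365 = 1.021800^(1/365) − 1 = 0.000059, so r = 0.021566 = 2.157%.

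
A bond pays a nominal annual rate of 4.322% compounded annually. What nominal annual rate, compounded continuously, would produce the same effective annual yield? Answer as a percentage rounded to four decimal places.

Compounded annually, EAR = nominal = 0.043220.
Equivalent continuous rate: r = ln(1 + 0.043220) = 0.042312 = 4.2312%.

4.2312%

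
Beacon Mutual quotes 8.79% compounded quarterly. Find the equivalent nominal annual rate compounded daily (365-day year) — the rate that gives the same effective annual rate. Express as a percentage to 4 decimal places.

8.6958%

EAR = (1 + 0.0879/4)^4 − 1 = 0.090840.
Solve (1 + r/365)^365 = 1.090840: r/365 = 1.090840^(1/365) − 1 = 0.000238, so r = 0.086958 = 8.6958%.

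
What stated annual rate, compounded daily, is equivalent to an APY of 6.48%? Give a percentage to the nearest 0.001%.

(1 + r/365)^365 − 1 = 0.0648, so 1 + r/365 = 1.0648^(1/365).
r/365 = 0.000172, so r = 0.062792 = 6.279%.

6.279%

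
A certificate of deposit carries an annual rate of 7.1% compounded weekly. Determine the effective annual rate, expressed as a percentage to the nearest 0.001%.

7.353%

EAR = (1 + 0.071/52)^52 − 1.
= (1 + 0.001365)^52 − 1 = 1.073529 − 1 = 7.353%.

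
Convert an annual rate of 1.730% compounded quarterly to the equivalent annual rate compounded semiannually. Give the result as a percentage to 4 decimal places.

EAR = (1 + 0.01730/4)^4 − 1 = 0.017413.
Solve (1 + r/2)^2 = 1.017413: r/2 = 1.017413^(1/2) − 1 = 0.008669, so r = 0.017337 = 1.7337%.

1.7337%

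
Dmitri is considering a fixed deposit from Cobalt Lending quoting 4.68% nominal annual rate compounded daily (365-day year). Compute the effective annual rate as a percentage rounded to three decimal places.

4.791%

EAR = (1 + 0.0468/365)^365 − 1.
= (1 + 0.000128)^365 − 1 = 1.047909 − 1 = 4.791%.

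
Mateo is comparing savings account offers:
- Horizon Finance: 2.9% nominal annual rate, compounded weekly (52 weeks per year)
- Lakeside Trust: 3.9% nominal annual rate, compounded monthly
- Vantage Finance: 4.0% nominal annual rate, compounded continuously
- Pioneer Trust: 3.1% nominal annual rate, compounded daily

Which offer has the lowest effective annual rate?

Horizon Finance: (1 + 0.029/52)^52 − 1 = 2.942%
Lakeside Trust: (1 + 0.039/12)^12 − 1 = 3.970%
Vantage Finance: e^0.040 − 1 = 4.081%
Pioneer Trust: (1 + 0.031/365)^365 − 1 = 3.148%
The lowest effective annual rate is Horizon Finance at 2.942%.

Horizon Finance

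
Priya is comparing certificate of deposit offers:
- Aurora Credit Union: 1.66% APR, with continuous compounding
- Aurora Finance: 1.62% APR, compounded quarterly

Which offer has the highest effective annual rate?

Aurora Credit Union

Aurora Credit Union: e^0.0166 − 1 = 1.674%
Aurora Finance: (1 + 0.0162/4)^4 − 1 = 1.630%
The highest effective annual rate is Aurora Credit Union at 1.674%.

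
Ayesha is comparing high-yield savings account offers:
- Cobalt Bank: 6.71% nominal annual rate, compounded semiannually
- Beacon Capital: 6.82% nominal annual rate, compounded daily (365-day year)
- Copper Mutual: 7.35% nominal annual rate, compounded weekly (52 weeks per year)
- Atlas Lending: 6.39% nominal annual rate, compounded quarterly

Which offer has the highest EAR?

Cobalt Bank: (1 + 0.0671/2)^2 − 1 = 6.823%
Beacon Capital: (1 + 0.0682/365)^365 − 1 = 7.057%
Copper Mutual: (1 + 0.0735/52)^52 − 1 = 7.621%
Atlas Lending: (1 + 0.0639/4)^4 − 1 = 6.545%
The highest effective annual rate is Copper Mutual at 7.621%.

Copper Mutual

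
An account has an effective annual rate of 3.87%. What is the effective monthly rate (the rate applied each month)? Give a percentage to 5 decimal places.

0.31692%

The per-month rate i satisfies (1 + i)^12 = 1 + 0.0387.
i = 1.0387^(1/12) − 1 = 0.0031692 = 0.31692%.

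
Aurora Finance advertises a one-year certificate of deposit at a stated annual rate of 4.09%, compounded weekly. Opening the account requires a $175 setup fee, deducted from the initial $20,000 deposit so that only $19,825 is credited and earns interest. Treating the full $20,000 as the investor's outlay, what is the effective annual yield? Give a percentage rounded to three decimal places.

Value after one year: 19,825 × (1 + 0.0409/52)^52 = 19,825 × 1.041731 = $20,652.32.
Effective yield on the $20,000 outlay: 20,652.32 / 20,000 − 1 = 0.032616 = 3.262%.

3.262%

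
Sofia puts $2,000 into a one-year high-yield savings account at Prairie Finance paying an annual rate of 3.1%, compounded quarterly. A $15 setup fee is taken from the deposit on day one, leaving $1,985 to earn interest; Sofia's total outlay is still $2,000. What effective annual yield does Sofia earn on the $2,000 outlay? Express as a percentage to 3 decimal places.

Value after one year: 1,985 × (1 + 0.031/4)^4 = 1,985 × 1.031362 = $2,047.25.
Effective yield on the $2,000 outlay: 2,047.25 / 2,000 − 1 = 0.023627 = 2.363%.

2.363%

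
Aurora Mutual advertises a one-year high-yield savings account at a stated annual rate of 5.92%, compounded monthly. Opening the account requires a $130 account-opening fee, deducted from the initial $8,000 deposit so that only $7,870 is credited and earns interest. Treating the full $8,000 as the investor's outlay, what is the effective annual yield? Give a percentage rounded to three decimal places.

4.359%

Value after one year: 7,870 × (1 + 0.0592/12)^12 = 7,870 × 1.060833 = $8,348.76.
Effective yield on the $8,000 outlay: 8,348.76 / 8,000 − 1 = 0.043594 = 4.359%.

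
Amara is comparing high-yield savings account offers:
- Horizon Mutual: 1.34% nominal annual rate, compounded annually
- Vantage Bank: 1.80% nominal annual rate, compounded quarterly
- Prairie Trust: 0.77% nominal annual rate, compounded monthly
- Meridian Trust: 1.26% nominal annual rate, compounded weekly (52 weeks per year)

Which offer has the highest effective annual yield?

Vantage Bank

Horizon Mutual: compounded annually, EAR = 1.340%
Vantage Bank: (1 + 0.0180/4)^4 − 1 = 1.812%
Prairie Trust: (1 + 0.0077/12)^12 − 1 = 0.773%
Meridian Trust: (1 + 0.0126/52)^52 − 1 = 1.268%
The highest effective annual rate is Vantage Bank at 1.812%.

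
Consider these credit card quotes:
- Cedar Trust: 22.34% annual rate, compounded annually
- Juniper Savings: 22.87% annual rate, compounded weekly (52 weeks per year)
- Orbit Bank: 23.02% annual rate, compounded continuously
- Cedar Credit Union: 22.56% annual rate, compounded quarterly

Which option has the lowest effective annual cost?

Cedar Trust: compounded annually, EAR = 22.340%
Juniper Savings: (1 + 0.2287/52)^52 − 1 = 25.633%
Orbit Bank: e^0.2302 − 1 = 25.885%
Cedar Credit Union: (1 + 0.2256/4)^4 − 1 = 24.541%
The lowest effective annual rate is Cedar Trust at 22.340%.

Cedar Trust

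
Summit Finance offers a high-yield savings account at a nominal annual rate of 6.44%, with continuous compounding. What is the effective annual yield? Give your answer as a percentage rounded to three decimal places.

With continuous compounding, EAR = e^0.0644 − 1.
e^0.0644 = 1.066519, so EAR = 0.066519 = 6.652%.

6.652%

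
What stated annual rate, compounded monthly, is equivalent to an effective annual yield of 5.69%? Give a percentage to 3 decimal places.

(1 + r/12)^12 − 1 = 0.0569, so 1 + r/12 = 1.0569^(1/12).
r/12 = 0.004622, so r = 0.055468 = 5.547%.

5.547%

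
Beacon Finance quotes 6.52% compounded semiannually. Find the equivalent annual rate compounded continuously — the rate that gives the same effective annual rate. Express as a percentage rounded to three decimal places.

6.416%

EAR = (1 + 0.0652/2)^2 − 1 = 0.066263.
Equivalent continuous rate: r = ln(1 + 0.066263) = 0.064160 = 6.416%.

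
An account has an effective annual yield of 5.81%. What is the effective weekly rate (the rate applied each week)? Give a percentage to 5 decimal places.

0.10866%

The per-week rate i satisfies (1 + i)^52 = 1 + 0.0581.
i = 1.0581^(1/52) − 1 = 0.0010866 = 0.10866%.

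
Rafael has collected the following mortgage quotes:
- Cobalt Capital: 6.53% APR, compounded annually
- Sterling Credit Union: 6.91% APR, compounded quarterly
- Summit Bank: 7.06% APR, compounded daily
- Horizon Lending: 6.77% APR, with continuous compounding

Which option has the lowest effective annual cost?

Cobalt Capital: compounded annually, EAR = 6.530%
Sterling Credit Union: (1 + 0.0691/4)^4 − 1 = 7.091%
Summit Bank: (1 + 0.0706/365)^365 − 1 = 7.314%
Horizon Lending: e^0.0677 − 1 = 7.004%
The lowest effective annual rate is Cobalt Capital at 6.530%.

Cobalt Capital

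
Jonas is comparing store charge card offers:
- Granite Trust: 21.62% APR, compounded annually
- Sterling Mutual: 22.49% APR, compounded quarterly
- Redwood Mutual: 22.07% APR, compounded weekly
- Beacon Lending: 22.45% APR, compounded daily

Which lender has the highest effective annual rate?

Granite Trust: compounded annually, EAR = 21.620%
Sterling Mutual: (1 + 0.2249/4)^4 − 1 = 24.459%
Redwood Mutual: (1 + 0.2207/52)^52 − 1 = 24.637%
Beacon Lending: (1 + 0.2245/365)^365 − 1 = 25.161%
The highest effective annual rate is Beacon Lending at 25.161%.

Beacon Lending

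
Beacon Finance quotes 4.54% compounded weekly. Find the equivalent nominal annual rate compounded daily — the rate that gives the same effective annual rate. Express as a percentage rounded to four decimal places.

EAR = (1 + 0.0454/52)^52 − 1 = 0.046426.
Solve (1 + r/365)^365 = 1.046426: r/365 = 1.046426^(1/365) − 1 = 0.000124, so r = 0.045383 = 4.5383%.

4.5383%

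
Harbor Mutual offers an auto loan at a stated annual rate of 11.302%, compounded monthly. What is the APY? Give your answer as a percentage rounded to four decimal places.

EAR = (1 + 0.11302/12)^12 − 1.
= (1 + 0.009418)^12 − 1 = 1.119062 − 1 = 11.9062%.

11.9062%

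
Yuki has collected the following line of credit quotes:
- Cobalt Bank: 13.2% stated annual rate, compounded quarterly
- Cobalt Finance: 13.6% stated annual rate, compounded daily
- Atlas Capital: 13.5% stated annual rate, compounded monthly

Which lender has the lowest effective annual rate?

Cobalt Bank: (1 + 0.132/4)^4 − 1 = 13.868%
Cobalt Finance: (1 + 0.136/365)^365 − 1 = 14.565%
Atlas Capital: (1 + 0.135/12)^12 − 1 = 14.367%
The lowest effective annual rate is Cobalt Bank at 13.868%.

Cobalt Bank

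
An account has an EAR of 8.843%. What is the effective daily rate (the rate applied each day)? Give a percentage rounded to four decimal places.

The per-day rate i satisfies (1 + i)^365 = 1 + 0.08843.
i = 1.08843^(1/365) − 1 = 0.0002322 = 0.0232%.

0.0232%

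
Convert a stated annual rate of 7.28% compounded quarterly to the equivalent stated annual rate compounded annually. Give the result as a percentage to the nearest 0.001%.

7.481%

EAR = (1 + 0.0728/4)^4 − 1 = 0.074812.
Compounded annually, the equivalent nominal rate is the EAR itself: 7.481%.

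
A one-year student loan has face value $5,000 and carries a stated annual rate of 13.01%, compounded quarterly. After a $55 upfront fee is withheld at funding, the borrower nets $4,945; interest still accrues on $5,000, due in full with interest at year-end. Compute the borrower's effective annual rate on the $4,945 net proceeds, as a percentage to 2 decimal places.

Amount owed after one year: 5,000 × (1 + 0.1301/4)^4 = 5,000 × 1.136586 = $5,682.93.
Effective rate on net proceeds: 5,682.93 / 4,945 − 1 = 0.149228 = 14.92%.

14.92%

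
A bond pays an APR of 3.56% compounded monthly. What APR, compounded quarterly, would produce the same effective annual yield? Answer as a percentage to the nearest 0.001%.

3.571%

EAR = (1 + 0.0356/12)^12 − 1 = 0.036187.
Solve (1 + r/4)^4 = 1.036187: r/4 = 1.036187^(1/4) − 1 = 0.008926, so r = 0.035706 = 3.571%.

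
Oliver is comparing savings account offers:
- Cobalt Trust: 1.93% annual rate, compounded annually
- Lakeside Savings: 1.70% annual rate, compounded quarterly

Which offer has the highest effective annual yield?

Cobalt Trust

Cobalt Trust: compounded annually, EAR = 1.930%
Lakeside Savings: (1 + 0.0170/4)^4 − 1 = 1.711%
The highest effective annual rate is Cobalt Trust at 1.930%.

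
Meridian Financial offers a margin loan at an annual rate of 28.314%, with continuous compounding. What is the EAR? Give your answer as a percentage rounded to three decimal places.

32.729%

With continuous compounding, EAR = e^0.28314 − 1.
e^0.28314 = 1.327291, so EAR = 0.327291 = 32.729%.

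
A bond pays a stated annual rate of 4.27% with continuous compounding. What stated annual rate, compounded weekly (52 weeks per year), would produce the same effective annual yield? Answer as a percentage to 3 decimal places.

4.272%

EAR under continuous compounding: e^0.0427 − 1 = 0.043625.
Solve (1 + r/52)^52 = 1.043625: r/52 = 1.043625^(1/52) − 1 = 0.000821, so r = 0.042718 = 4.272%.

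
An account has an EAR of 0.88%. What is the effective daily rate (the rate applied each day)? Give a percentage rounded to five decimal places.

0.00240%

The per-day rate i satisfies (1 + i)^365 = 1 + 0.0088.
i = 1.0088^(1/365) − 1 = 0.0000240 = 0.00240%.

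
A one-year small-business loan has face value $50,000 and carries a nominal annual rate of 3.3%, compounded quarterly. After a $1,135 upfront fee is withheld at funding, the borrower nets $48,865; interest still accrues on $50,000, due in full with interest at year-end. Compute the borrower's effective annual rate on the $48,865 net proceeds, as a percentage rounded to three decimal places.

5.741%

Amount owed after one year: 50,000 × (1 + 0.033/4)^4 = 50,000 × 1.033411 = $51,670.53.
Effective rate on net proceeds: 51,670.53 / 48,865 − 1 = 0.057414 = 5.741%.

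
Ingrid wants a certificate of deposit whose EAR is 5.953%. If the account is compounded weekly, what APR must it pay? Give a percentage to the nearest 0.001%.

(1 + r/52)^52 − 1 = 0.05953, so 1 + r/52 = 1.05953^(1/52).
r/52 = 0.001113, so r = 0.057858 = 5.786%.

5.786%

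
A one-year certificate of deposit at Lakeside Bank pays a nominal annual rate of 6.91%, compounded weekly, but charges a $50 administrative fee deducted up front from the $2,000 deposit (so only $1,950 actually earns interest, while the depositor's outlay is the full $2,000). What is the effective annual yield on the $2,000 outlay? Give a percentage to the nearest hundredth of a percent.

4.47%

Value after one year: 1,950 × (1 + 0.0691/52)^52 = 1,950 × 1.071494 = $2,089.41.
Effective yield on the $2,000 outlay: 2,089.41 / 2,000 − 1 = 0.044707 = 4.47%.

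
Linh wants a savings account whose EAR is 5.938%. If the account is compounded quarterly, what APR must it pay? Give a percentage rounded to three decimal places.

(1 + r/4)^4 − 1 = 0.05938, so 1 + r/4 = 1.05938^(1/4).
r/4 = 0.014525, so r = 0.058102 = 5.810%.

5.810%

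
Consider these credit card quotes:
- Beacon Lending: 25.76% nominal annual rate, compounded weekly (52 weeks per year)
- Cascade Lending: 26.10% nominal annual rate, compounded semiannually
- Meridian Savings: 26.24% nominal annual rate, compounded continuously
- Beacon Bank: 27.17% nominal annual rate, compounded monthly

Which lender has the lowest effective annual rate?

Cascade Lending

Beacon Lending: (1 + 0.2576/52)^52 − 1 = 29.300%
Cascade Lending: (1 + 0.2610/2)^2 − 1 = 27.803%
Meridian Savings: e^0.2624 − 1 = 30.005%
Beacon Bank: (1 + 0.2717/12)^12 − 1 = 30.822%
The lowest effective annual rate is Cascade Lending at 27.803%.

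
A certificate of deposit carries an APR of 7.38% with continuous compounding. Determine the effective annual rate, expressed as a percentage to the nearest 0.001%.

With continuous compounding, EAR = e^0.0738 − 1.
e^0.0738 = 1.076591, so EAR = 0.076591 = 7.659%.

7.659%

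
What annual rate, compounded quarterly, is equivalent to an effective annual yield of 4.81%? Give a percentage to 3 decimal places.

(1 + r/4)^4 − 1 = 0.0481, so 1 + r/4 = 1.0481^(1/4).
r/4 = 0.011814, so r = 0.047256 = 4.726%.

4.726%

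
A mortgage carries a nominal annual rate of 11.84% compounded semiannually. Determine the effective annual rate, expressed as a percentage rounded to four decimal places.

EAR = (1 + 0.1184/2)^2 − 1.
= (1 + 0.059200)^2 − 1 = 1.121905 − 1 = 12.1905%.

12.1905%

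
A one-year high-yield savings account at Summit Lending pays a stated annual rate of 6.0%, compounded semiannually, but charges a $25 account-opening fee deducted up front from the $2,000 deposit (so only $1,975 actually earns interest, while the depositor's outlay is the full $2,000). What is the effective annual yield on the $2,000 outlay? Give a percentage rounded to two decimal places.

Value after one year: 1,975 × (1 + 0.060/2)^2 = 1,975 × 1.060900 = $2,095.28.
Effective yield on the $2,000 outlay: 2,095.28 / 2,000 − 1 = 0.047639 = 4.76%.

4.76%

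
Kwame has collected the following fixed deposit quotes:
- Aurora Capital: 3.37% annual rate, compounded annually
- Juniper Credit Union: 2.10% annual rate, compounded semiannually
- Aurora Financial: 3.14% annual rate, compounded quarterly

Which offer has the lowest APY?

Juniper Credit Union

Aurora Capital: compounded annually, EAR = 3.370%
Juniper Credit Union: (1 + 0.0210/2)^2 − 1 = 2.111%
Aurora Financial: (1 + 0.0314/4)^4 − 1 = 3.177%
The lowest effective annual rate is Juniper Credit Union at 2.111%.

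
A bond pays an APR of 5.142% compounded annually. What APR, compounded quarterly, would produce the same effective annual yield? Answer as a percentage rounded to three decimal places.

5.046%

Compounded annually, EAR = nominal = 0.051420.
Solve (1 + r/4)^4 = 1.051420: r/4 = 1.051420^(1/4) − 1 = 0.012614, so r = 0.050457 = 5.046%.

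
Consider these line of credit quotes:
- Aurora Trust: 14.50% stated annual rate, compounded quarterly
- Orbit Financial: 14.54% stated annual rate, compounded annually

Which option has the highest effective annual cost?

Aurora Trust: (1 + 0.1450/4)^4 − 1 = 15.308%
Orbit Financial: compounded annually, EAR = 14.540%
The highest effective annual rate is Aurora Trust at 15.308%.

Aurora Trust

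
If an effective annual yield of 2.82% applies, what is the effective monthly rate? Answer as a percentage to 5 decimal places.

0.23202%

The per-month rate i satisfies (1 + i)^12 = 1 + 0.0282.
i = 1.0282^(1/12) − 1 = 0.0023202 = 0.23202%.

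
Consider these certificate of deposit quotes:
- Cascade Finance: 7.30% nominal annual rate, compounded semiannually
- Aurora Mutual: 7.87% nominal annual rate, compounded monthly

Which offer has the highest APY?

Aurora Mutual

Cascade Finance: (1 + 0.0730/2)^2 − 1 = 7.433%
Aurora Mutual: (1 + 0.0787/12)^12 − 1 = 8.160%
The highest effective annual rate is Aurora Mutual at 8.160%.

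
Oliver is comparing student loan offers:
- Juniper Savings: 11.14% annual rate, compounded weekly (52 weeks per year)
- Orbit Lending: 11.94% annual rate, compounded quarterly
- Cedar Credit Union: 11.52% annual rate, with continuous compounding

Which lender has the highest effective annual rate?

Juniper Savings: (1 + 0.1114/52)^52 − 1 = 11.771%
Orbit Lending: (1 + 0.1194/4)^4 − 1 = 12.485%
Cedar Credit Union: e^0.1152 − 1 = 12.210%
The highest effective annual rate is Orbit Lending at 12.485%.

Orbit Lending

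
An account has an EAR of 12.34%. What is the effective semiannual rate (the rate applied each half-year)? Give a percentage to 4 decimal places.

5.9906%

The per-half-year rate i satisfies (1 + i)^2 = 1 + 0.1234.
i = 1.1234^(1/2) − 1 = 0.0599057 = 5.9906%.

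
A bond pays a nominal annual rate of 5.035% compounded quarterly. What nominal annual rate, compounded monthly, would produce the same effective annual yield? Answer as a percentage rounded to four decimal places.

EAR = (1 + 0.05035/4)^4 − 1 = 0.051309.
Solve (1 + r/12)^12 = 1.051309: r/12 = 1.051309^(1/12) − 1 = 0.004178, so r = 0.050140 = 5.0140%.

5.0140%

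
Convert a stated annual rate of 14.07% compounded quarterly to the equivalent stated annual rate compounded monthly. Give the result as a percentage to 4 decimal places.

13.9082%

EAR = (1 + 0.1407/4)^4 − 1 = 0.148299.
Solve (1 + r/12)^12 = 1.148299: r/12 = 1.148299^(1/12) − 1 = 0.011590, so r = 0.139082 = 13.9082%.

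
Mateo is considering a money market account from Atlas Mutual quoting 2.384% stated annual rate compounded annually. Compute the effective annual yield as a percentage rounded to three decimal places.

2.384%

Annual compounding means the effective rate equals the nominal rate: 2.384%.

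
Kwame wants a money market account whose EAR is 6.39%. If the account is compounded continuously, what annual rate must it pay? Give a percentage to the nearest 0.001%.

6.194%

Continuous: nominal r satisfies e^r − 1 = 0.0639.
r = ln(1 + 0.0639) = ln(1.0639) = 0.061941 = 6.194%.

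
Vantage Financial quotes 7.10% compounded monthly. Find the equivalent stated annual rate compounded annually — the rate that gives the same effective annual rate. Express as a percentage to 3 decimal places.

EAR = (1 + 0.0710/12)^12 − 1 = 0.073357.
Compounded annually, the equivalent nominal rate is the EAR itself: 7.336%.

7.336%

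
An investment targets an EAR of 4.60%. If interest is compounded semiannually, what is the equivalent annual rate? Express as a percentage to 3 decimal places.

4.548%

(1 + r/2)^2 − 1 = 0.0460, so 1 + r/2 = 1.0460^(1/2).
r/2 = 0.022741, so r = 0.045483 = 4.548%.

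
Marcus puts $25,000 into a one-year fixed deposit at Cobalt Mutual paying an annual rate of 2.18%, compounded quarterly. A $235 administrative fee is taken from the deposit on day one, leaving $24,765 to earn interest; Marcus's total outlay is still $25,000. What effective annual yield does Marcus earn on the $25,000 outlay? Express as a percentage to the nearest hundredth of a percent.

Value after one year: 24,765 × (1 + 0.0218/4)^4 = 24,765 × 1.021979 = $25,309.31.
Effective yield on the $25,000 outlay: 25,309.31 / 25,000 − 1 = 0.012372 = 1.24%.

1.24%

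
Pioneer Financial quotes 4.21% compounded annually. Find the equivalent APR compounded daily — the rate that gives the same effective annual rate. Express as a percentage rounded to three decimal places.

Compounded annually, EAR = nominal = 0.042100.
Solve (1 + r/365)^365 = 1.042100: r/365 = 1.042100^(1/365) − 1 = 0.000113, so r = 0.041240 = 4.124%.

4.124%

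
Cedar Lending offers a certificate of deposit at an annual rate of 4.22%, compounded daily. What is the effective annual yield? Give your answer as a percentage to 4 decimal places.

4.3101%

EAR = (1 + 0.0422/365)^365 − 1.
= (1 + 0.000116)^365 − 1 = 1.043101 − 1 = 4.3101%.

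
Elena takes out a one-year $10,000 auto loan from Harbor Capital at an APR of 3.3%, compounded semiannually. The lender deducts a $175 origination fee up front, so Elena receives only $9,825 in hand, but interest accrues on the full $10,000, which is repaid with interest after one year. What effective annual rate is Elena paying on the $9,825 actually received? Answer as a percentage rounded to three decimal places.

5.168%

Amount owed after one year: 10,000 × (1 + 0.033/2)^2 = 10,000 × 1.033272 = $10,332.72.
Effective rate on net proceeds: 10,332.72 / 9,825 − 1 = 0.051677 = 5.168%.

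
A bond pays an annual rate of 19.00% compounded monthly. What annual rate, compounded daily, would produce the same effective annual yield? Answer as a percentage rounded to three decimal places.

EAR = (1 + 0.1900/12)^12 − 1 = 0.207451.
Solve (1 + r/365)^365 = 1.207451: r/365 = 1.207451^(1/365) − 1 = 0.000517, so r = 0.188560 = 18.856%.

18.856%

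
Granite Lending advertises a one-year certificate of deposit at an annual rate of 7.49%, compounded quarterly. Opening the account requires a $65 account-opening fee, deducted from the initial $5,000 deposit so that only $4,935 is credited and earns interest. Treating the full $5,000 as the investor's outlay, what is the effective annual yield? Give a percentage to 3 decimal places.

Value after one year: 4,935 × (1 + 0.0749/4)^4 = 4,935 × 1.077030 = $5,315.14.
Effective yield on the $5,000 outlay: 5,315.14 / 5,000 − 1 = 0.063029 = 6.303%.

6.303%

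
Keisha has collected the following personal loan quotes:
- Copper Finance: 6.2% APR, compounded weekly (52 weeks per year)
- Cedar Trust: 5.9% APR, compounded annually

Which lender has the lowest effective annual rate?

Copper Finance: (1 + 0.062/52)^52 − 1 = 6.392%
Cedar Trust: compounded annually, EAR = 5.900%
The lowest effective annual rate is Cedar Trust at 5.900%.

Cedar Trust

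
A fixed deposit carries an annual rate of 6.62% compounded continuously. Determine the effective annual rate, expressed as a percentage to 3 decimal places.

6.844%

With continuous compounding, EAR = e^0.0662 − 1.
e^0.0662 = 1.068440, so EAR = 0.068440 = 6.844%.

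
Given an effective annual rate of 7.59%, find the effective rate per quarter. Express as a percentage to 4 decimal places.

1.8458%

The per-quarter rate i satisfies (1 + i)^4 = 1 + 0.0759.
i = 1.0759^(1/4) − 1 = 0.0184577 = 1.8458%.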